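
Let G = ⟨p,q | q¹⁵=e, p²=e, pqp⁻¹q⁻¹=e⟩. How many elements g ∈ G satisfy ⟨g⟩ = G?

G is cyclic of order 30. An element generates G iff its order is 30, and a cyclic group of order 30 has exactly φ(30) = 8 such elements.

Answer: 8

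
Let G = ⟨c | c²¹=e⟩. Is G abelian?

G has a single generator, so G is cyclic and hence abelian.

Answer: Yes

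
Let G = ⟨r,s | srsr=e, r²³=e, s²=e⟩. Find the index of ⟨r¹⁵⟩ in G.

First find ord(r¹⁵) by computing successive powers:
  (r¹⁵)¹ = r¹⁵, (r¹⁵)² = r⁷, (r¹⁵)³ = r²², (r¹⁵)⁴ = r¹⁴, (r¹⁵)⁵ = r⁶, (r¹⁵)⁶ = r²¹, (r¹⁵)⁷ = r¹³, (r¹⁵)⁸ = r⁵, (r¹⁵)⁹ = r²⁰, (r¹⁵)¹⁰ = r¹², (r¹⁵)¹¹ = r⁴, (r¹⁵)¹² = r¹⁹, (r¹⁵)¹³ = r¹¹, (r¹⁵)¹⁴ = r³, (r¹⁵)¹⁵ = r¹⁸, (r¹⁵)¹⁶ = r¹⁰, (r¹⁵)¹⁷ = r², (r¹⁵)¹⁸ = r¹⁷, (r¹⁵)¹⁹ = r⁹, (r¹⁵)²⁰ = r, (r¹⁵)²¹ = r¹⁶, (r¹⁵)²² = r⁸, (r¹⁵)²³ = e.
So |⟨r¹⁵⟩| = ord(r¹⁵) = 23. With |G| = 46, by Lagrange [G : ⟨r¹⁵⟩] = 46/23 = 2.

Answer: 2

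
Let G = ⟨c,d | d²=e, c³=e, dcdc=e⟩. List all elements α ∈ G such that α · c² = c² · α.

⟨c²⟩ ⊆ C_G(c²) since powers of c² commute with c²; so |C_G(c²)| ≥ |⟨c²⟩| = 3.
By orbit–stabilizer, |C_G(c²)| = |G| / |conj. class of c²| = 6 / 2 = 3.
The 3 elements commuting with c² are {e, c, c²}.

Answer: {e, c, c²}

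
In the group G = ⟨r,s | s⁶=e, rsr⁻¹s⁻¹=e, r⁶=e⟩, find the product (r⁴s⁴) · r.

Compute (r⁴s⁴) · r by multiplying left to right and reducing via the relations at each step:
  (r⁴s⁴) · r = r⁵s⁴

Answer: r⁵s⁴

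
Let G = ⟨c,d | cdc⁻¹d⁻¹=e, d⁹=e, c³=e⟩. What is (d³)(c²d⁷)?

Compute (d³) · (c²d⁷) by multiplying left to right and reducing via the relations at each step:
  (d³) · c² = c²d³
  (c²d³) · d⁷ = c²d

Answer: c²d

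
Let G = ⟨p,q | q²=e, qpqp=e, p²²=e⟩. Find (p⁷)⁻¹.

The order of (p⁷) is 22 (smallest k with (p⁷)ᵏ = e), so (p⁷)⁻¹ = (p⁷)²¹ = p¹⁵.
Check: (p⁷) · (p¹⁵) → (p⁷) · p¹⁵ = e, giving e as required.

Answer: p¹⁵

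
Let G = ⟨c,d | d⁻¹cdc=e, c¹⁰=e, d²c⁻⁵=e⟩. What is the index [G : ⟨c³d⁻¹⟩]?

First find ord(c³d⁻¹) by computing successive powers:
  (c³d⁻¹)¹ = c³d⁻¹, (c³d⁻¹)² = c⁵, (c³d⁻¹)³ = c³d, (c³d⁻¹)⁴ = e.
So |⟨c³d⁻¹⟩| = ord(c³d⁻¹) = 4. With |G| = 20, by Lagrange [G : ⟨c³d⁻¹⟩] = 20/4 = 5.

Answer: 5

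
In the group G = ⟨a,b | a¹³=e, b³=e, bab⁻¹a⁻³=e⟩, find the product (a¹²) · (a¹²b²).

Compute (a¹²) · (a¹²b²) by multiplying left to right and reducing via the relations at each step:
  (a¹²) · a¹² = a¹¹
  (a¹¹) · b² = a¹¹b²

Answer: a¹¹b²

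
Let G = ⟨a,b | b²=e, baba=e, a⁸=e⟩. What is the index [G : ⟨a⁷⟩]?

First find ord(a⁷) by computing successive powers:
  (a⁷)¹ = a⁷, (a⁷)² = a⁶, (a⁷)³ = a⁵, (a⁷)⁴ = a⁴, (a⁷)⁵ = a³, (a⁷)⁶ = a², (a⁷)⁷ = a, (a⁷)⁸ = e.
So |⟨a⁷⟩| = ord(a⁷) = 8. With |G| = 16, by Lagrange [G : ⟨a⁷⟩] = 16/8 = 2.

Answer: 2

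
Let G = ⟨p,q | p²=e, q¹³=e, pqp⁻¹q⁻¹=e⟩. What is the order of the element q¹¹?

Compute successive powers until reaching e:
  (q¹¹)¹ = q¹¹, (q¹¹)² = q⁹, (q¹¹)³ = q⁷, (q¹¹)⁴ = q⁵, (q¹¹)⁵ = q³, (q¹¹)⁶ = q, (q¹¹)⁷ = q¹², (q¹¹)⁸ = q¹⁰, (q¹¹)⁹ = q⁸, (q¹¹)¹⁰ = q⁶, (q¹¹)¹¹ = q⁴, (q¹¹)¹² = q², (q¹¹)¹³ = e.
The smallest positive k with (q¹¹)ᵏ = e is 13.

Answer: 13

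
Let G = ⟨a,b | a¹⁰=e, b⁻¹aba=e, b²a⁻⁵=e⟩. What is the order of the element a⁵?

Compute successive powers until reaching e:
  (a⁵)¹ = a⁵, (a⁵)² = e.
The smallest positive k with (a⁵)ᵏ = e is 2.

Answer: 2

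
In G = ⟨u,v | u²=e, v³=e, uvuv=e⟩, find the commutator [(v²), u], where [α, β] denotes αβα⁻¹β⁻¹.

[(v²), u] = (v²)·u·(v²)⁻¹·u⁻¹.
  (v²) · u = uv
  (uv) · v = uv²
  (uv²) · u = v

Answer: v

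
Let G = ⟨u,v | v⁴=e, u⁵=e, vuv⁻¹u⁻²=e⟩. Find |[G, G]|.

G' = [G, G] is generated by all commutators. The generator-pair commutators are: [u, v] = u⁴.
The subgroup they normally generate is {e, u, u², u³, u⁴}, of order 5.
Check: |G/G'| = 20/5 = 4 is the order of the abelianisation.

Answer: 5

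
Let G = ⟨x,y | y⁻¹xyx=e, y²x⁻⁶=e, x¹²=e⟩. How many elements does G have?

Enumerate words in the generators, reducing via the relations: the distinct elements are
  {e, x, y, xy, x², x³, x⁴, x⁵, x⁶, x⁷, x⁸, x⁹, x²y, x³y, x¹¹, x¹⁰, x⁴y, x⁵y, y⁻¹, xy⁻¹, x²y⁻¹, x³y⁻¹, x⁴y⁻¹, x⁵y⁻¹}.
No further products give new elements, so |G| = 24.

Answer: 24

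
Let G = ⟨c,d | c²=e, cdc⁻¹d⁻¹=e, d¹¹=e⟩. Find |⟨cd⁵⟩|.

|⟨cd⁵⟩| equals the order of cd⁵. Compute successive powers until reaching e:
  (cd⁵)¹ = cd⁵, (cd⁵)² = d¹⁰, (cd⁵)³ = cd⁴, (cd⁵)⁴ = d⁹, (cd⁵)⁵ = cd³, (cd⁵)⁶ = d⁸, (cd⁵)⁷ = cd², (cd⁵)⁸ = d⁷, (cd⁵)⁹ = cd, (cd⁵)¹⁰ = d⁶, (cd⁵)¹¹ = c, (cd⁵)¹² = d⁵, (cd⁵)¹³ = cd¹⁰, (cd⁵)¹⁴ = d⁴, (cd⁵)¹⁵ = cd⁹, (cd⁵)¹⁶ = d³, (cd⁵)¹⁷ = cd⁸, (cd⁵)¹⁸ = d², (cd⁵)¹⁹ = cd⁷, (cd⁵)²⁰ = d, (cd⁵)²¹ = cd⁶, (cd⁵)²² = e.
The smallest positive k with (cd⁵)ᵏ = e is 22, so |⟨cd⁵⟩| = 22.

Answer: 22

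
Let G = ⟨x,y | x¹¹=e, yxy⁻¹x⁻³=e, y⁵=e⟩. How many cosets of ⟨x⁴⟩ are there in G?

First find ord(x⁴) by computing successive powers:
  (x⁴)¹ = x⁴, (x⁴)² = x⁸, (x⁴)³ = x, (x⁴)⁴ = x⁵, (x⁴)⁵ = x⁹, (x⁴)⁶ = x², (x⁴)⁷ = x⁶, (x⁴)⁸ = x¹⁰, (x⁴)⁹ = x³, (x⁴)¹⁰ = x⁷, (x⁴)¹¹ = e.
So |⟨x⁴⟩| = ord(x⁴) = 11. With |G| = 55, by Lagrange [G : ⟨x⁴⟩] = 55/11 = 5.

Answer: 5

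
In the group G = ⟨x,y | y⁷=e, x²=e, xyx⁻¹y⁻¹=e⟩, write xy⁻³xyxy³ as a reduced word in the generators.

Multiply left to right, reducing at each step:
  x · y⁻³ = xy⁴
  (xy⁴) · x = y⁴
  (y⁴) · y = y⁵
  (y⁵) · x = xy⁵
  (xy⁵) · y³ = xy

Answer: xy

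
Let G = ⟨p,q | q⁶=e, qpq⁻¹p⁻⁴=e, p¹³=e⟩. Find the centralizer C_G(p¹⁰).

⟨p¹⁰⟩ ⊆ C_G(p¹⁰) since powers of p¹⁰ commute with p¹⁰; so |C_G(p¹⁰)| ≥ |⟨p¹⁰⟩| = 13.
By orbit–stabilizer, |C_G(p¹⁰)| = |G| / |conj. class of p¹⁰| = 78 / 6 = 13.
The 13 elements commuting with p¹⁰ are {e, p, p², p³, p⁴, p⁵, p⁶, p⁷, p⁸, p⁹, p¹⁰, p¹¹, p¹²}.

Answer: {e, p, p², p³, p⁴, p⁵, p⁶, p⁷, p⁸, p⁹, p¹⁰, p¹¹, p¹²}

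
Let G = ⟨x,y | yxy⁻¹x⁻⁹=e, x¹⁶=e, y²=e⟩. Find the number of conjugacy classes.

The conjugacy classes (representative and size) are:
  [e] (size 1), [x⁹] (size 2), [x²] (size 1), [x³] (size 2), [x⁴] (size 1), [x¹³] (size 2), [x⁶] (size 1), [x¹⁵] (size 2), [x⁸] (size 1), [x¹⁰] (size 1), [x¹²] (size 1), [x¹⁴] (size 1), [y] (size 2), [xy] (size 2), [x²y] (size 2), [x¹¹y] (size 2), [x⁴y] (size 2), [x¹³y] (size 2), [x¹⁴y] (size 2), [x¹⁵y] (size 2).
Class equation: 1 + 2 + 1 + 2 + 1 + 2 + 1 + 2 + 1 + 1 + 1 + 1 + 2 + 2 + 2 + 2 + 2 + 2 + 2 + 2 = 32 = |G|. So G has 20 conjugacy classes.

Answer: 20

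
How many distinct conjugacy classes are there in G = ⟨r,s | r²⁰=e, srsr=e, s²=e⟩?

The conjugacy classes (representative and size) are:
  [e] (size 1), [r] (size 2), [r¹⁸] (size 2), [r³] (size 2), [r⁴] (size 2), [r¹⁵] (size 2), [r¹⁴] (size 2), [r⁷] (size 2), [r¹²] (size 2), [r¹¹] (size 2), [r¹⁰] (size 1), [r¹⁸s] (size 10), [r⁵s] (size 10).
Class equation: 1 + 2 + 2 + 2 + 2 + 2 + 2 + 2 + 2 + 2 + 1 + 10 + 10 = 40 = |G|. So G has 13 conjugacy classes.

Answer: 13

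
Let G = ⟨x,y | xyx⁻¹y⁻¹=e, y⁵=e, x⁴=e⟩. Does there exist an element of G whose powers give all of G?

|G| = 20. The element xy has order 20 (its powers give 20 distinct elements), so ⟨xy⟩ = G and G is cyclic.

Answer: Yes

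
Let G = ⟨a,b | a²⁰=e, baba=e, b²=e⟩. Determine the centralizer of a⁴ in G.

⟨a⁴⟩ ⊆ C_G(a⁴) since powers of a⁴ commute with a⁴; so |C_G(a⁴)| ≥ |⟨a⁴⟩| = 5.
By orbit–stabilizer, |C_G(a⁴)| = |G| / |conj. class of a⁴| = 40 / 2 = 20.
The 20 elements commuting with a⁴ are {e, a, a², a³, a⁴, a⁵, a⁶, a⁷, a⁸, a⁹, a¹⁰, a¹¹, a¹², a¹³, a¹⁴, a¹⁵, a¹⁶, a¹⁷, a¹⁸, a¹⁹}.

Answer: {e, a, a², a³, a⁴, a⁵, a⁶, a⁷, a⁸, a⁹, a¹⁰, a¹¹, a¹², a¹³, a¹⁴, a¹⁵, a¹⁶, a¹⁷, a¹⁸, a¹⁹}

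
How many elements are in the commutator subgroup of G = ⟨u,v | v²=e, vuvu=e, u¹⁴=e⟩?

G' = [G, G] is generated by all commutators. The generator-pair commutators are: [u, v] = u².
The subgroup they normally generate is {e, u², u⁴, u⁶, u⁸, u¹⁰, u¹²}, of order 7.
Check: |G/G'| = 28/7 = 4 is the order of the abelianisation.

Answer: 7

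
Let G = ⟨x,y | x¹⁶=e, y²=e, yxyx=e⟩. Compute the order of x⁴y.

Compute successive powers until reaching e:
  (x⁴y)¹ = x⁴y, (x⁴y)² = e.
The smallest positive k with (x⁴y)ᵏ = e is 2.

Answer: 2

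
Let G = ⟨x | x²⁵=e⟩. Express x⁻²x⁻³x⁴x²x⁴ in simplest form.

Multiply left to right, reducing at each step:
  (x²³) · x⁻³ = x²⁰
  (x²⁰) · x⁴ = x²⁴
  (x²⁴) · x² = x
  x · x⁴ = x⁵

Answer: x⁵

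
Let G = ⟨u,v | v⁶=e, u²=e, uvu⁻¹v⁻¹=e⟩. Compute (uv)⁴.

Compute successive powers of (uv), reducing at each step:
  (uv)²: (uv) · u = v;   v · v = v²
  (uv)³: (v²) · u = uv²;   (uv²) · v = uv³
  (uv)⁴: (uv³) · u = v³;   (v³) · v = v⁴

Answer: v⁴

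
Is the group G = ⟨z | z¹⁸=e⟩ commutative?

G has a single generator, so G is cyclic and hence abelian.

Answer: Yes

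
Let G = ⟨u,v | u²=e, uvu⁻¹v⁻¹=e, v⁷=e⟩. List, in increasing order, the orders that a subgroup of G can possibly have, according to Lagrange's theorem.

|G| = 14 = 2 · 7. By Lagrange's theorem the order of any subgroup divides 14; the divisors of 14 are 1, 2, 7, 14.

Answer: 1, 2, 7, 14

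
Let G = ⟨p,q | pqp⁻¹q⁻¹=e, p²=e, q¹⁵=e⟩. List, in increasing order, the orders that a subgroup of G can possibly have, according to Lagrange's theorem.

|G| = 30 = 2 · 3 · 5. By Lagrange's theorem the order of any subgroup divides 30; the divisors of 30 are 1, 2, 3, 5, 6, 10, 15, 30.

Answer: 1, 2, 3, 5, 6, 10, 15, 30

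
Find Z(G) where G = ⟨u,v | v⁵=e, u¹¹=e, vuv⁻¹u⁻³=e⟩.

An element z ∈ Z(G) iff z commutes with every generator.
For example e is central: e·u = u = u·e; e·v = v = v·e.
Whereas u ∉ Z(G) since u·v = uv ≠ u³v = v·u.
Checking each of the 55 elements this way gives Z(G) = {e}, of order 1.

Answer: {e}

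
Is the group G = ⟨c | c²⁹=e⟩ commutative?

G has a single generator, so G is cyclic and hence abelian.

Answer: Yes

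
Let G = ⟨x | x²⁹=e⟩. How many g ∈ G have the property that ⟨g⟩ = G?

G is cyclic of order 29. An element generates G iff its order is 29, and a cyclic group of order 29 has exactly φ(29) = 28 such elements.

Answer: 28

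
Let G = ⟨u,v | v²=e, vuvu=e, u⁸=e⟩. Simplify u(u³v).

Compute u · (u³v) by multiplying left to right and reducing via the relations at each step:
  u · u³ = u⁴
  (u⁴) · v = u⁴v

Answer: u⁴v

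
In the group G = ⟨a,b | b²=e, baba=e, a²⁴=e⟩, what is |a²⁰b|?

Compute successive powers until reaching e:
  (a²⁰b)¹ = a²⁰b, (a²⁰b)² = e.
The smallest positive k with (a²⁰b)ᵏ = e is 2.

Answer: 2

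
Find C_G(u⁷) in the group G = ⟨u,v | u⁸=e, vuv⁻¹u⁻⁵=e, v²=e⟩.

⟨u⁷⟩ ⊆ C_G(u⁷) since powers of u⁷ commute with u⁷; so |C_G(u⁷)| ≥ |⟨u⁷⟩| = 8.
By orbit–stabilizer, |C_G(u⁷)| = |G| / |conj. class of u⁷| = 16 / 2 = 8.
The 8 elements commuting with u⁷ are {e, u, u², u³, u⁴, u⁵, u⁶, u⁷}.

Answer: {e, u, u², u³, u⁴, u⁵, u⁶, u⁷}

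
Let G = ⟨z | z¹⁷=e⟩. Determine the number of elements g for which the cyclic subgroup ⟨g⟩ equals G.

G is cyclic of order 17. An element generates G iff its order is 17, and a cyclic group of order 17 has exactly φ(17) = 16 such elements.

Answer: 16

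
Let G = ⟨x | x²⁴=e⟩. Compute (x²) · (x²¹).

Compute (x²) · (x²¹) by multiplying left to right and reducing via the relations at each step:
  (x²) · x²¹ = x²³

Answer: x²³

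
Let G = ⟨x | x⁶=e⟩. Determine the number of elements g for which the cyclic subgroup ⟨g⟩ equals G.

G is cyclic of order 6. An element generates G iff its order is 6, and a cyclic group of order 6 has exactly φ(6) = 2 such elements.

Answer: 2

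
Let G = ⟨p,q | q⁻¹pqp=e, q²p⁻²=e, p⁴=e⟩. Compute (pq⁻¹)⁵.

Compute successive powers of (pq⁻¹), reducing at each step:
  (pq⁻¹)²: (pq⁻¹) · p = q⁻¹;   (q⁻¹) · q⁻¹ = p²
  (pq⁻¹)³: (p²) · p = p³;   (p³) · q⁻¹ = pq
  (pq⁻¹)⁴: (pq) · p = q;   q · q⁻¹ = e
  (pq⁻¹)⁵: e · p = p;   p · q⁻¹ = pq⁻¹

Answer: pq⁻¹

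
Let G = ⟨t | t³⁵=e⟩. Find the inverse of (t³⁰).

The order of (t³⁰) is 7 (smallest k with (t³⁰)ᵏ = e), so (t³⁰)⁻¹ = (t³⁰)⁶ = t⁵.
Check: (t³⁰) · (t⁵) → (t³⁰) · t⁵ = e, giving e as required.

Answer: t⁵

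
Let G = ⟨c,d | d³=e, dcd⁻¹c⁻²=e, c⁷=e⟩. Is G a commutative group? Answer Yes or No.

c·d = cd but d·c = c²d, so c·d ≠ d·c and G is not abelian.

Answer: No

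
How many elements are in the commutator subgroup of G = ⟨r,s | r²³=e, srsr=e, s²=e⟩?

G' = [G, G] is generated by all commutators. The generator-pair commutators are: [r, s] = r².
The subgroup they normally generate is {e, r, r², r³, r⁴, r⁵, r⁶, r⁷, r⁸, r⁹, r¹⁰, r¹¹, r¹², r¹³, r¹⁴, r¹⁵, r¹⁶, r¹⁷, r¹⁸, r¹⁹, r²⁰, r²¹, r²²}, of order 23.
Check: |G/G'| = 46/23 = 2 is the order of the abelianisation.

Answer: 23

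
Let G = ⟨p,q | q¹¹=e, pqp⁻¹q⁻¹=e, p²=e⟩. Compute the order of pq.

Compute successive powers until reaching e:
  (pq)¹ = pq, (pq)² = q², (pq)³ = pq³, (pq)⁴ = q⁴, (pq)⁵ = pq⁵, (pq)⁶ = q⁶, (pq)⁷ = pq⁷, (pq)⁸ = q⁸, (pq)⁹ = pq⁹, (pq)¹⁰ = q¹⁰, (pq)¹¹ = p, (pq)¹² = q, (pq)¹³ = pq², (pq)¹⁴ = q³, (pq)¹⁵ = pq⁴, (pq)¹⁶ = q⁵, (pq)¹⁷ = pq⁶, (pq)¹⁸ = q⁷, (pq)¹⁹ = pq⁸, (pq)²⁰ = q⁹, (pq)²¹ = pq¹⁰, (pq)²² = e.
The smallest positive k with (pq)ᵏ = e is 22.

Answer: 22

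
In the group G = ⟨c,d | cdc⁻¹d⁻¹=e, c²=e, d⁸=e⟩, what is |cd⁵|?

Compute successive powers until reaching e:
  (cd⁵)¹ = cd⁵, (cd⁵)² = d², (cd⁵)³ = cd⁷, (cd⁵)⁴ = d⁴, (cd⁵)⁵ = cd, (cd⁵)⁶ = d⁶, (cd⁵)⁷ = cd³, (cd⁵)⁸ = e.
The smallest positive k with (cd⁵)ᵏ = e is 8.

Answer: 8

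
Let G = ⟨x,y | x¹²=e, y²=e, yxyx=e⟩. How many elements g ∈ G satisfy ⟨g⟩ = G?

⟨g⟩ = G would require ord(g) = |G| = 24, but the maximum element order in G is 12 < 24. So G is not cyclic and no single element generates it: the count is 0.

Answer: 0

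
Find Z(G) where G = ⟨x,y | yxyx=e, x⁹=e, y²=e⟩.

An element z ∈ Z(G) iff z commutes with every generator.
For example e is central: e·x = x = x·e; e·y = y = y·e.
Whereas x ∉ Z(G) since x·y = xy ≠ x⁸y = y·x.
Checking each of the 18 elements this way gives Z(G) = {e}, of order 1.

Answer: {e}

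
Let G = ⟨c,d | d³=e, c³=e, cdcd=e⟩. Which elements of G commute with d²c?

⟨d²c⟩ ⊆ C_G(d²c) since powers of d²c commute with d²c; so |C_G(d²c)| ≥ |⟨d²c⟩| = 3.
By orbit–stabilizer, |C_G(d²c)| = |G| / |conj. class of d²c| = 12 / 4 = 3.
The 3 elements commuting with d²c are {e, c²d, d²c}.

Answer: {e, c²d, d²c}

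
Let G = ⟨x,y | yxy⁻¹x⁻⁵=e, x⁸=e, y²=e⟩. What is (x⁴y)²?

Compute successive powers of (x⁴y), reducing at each step:
  (x⁴y)²: (x⁴y) · x⁴ = y;   y · y = e

Answer: e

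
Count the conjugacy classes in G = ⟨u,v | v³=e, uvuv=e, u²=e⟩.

The conjugacy classes (representative and size) are:
  [e] (size 1), [uv²] (size 3), [v²] (size 2).
Class equation: 1 + 3 + 2 = 6 = |G|. So G has 3 conjugacy classes.

Answer: 3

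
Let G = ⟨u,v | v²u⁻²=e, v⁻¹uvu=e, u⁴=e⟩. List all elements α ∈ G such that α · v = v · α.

⟨v⟩ ⊆ C_G(v) since powers of v commute with v; so |C_G(v)| ≥ |⟨v⟩| = 4.
By orbit–stabilizer, |C_G(v)| = |G| / |conj. class of v| = 8 / 2 = 4.
The 4 elements commuting with v are {e, u², v, v⁻¹}.

Answer: {e, u², v, v⁻¹}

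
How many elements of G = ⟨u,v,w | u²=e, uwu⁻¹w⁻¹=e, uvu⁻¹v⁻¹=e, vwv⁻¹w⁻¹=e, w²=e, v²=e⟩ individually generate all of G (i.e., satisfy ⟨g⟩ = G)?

⟨g⟩ = G would require ord(g) = |G| = 8, but the maximum element order in G is 2 < 8. So G is not cyclic and no single element generates it: the count is 0.

Answer: 0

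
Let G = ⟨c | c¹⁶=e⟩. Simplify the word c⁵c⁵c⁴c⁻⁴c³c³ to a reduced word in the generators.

Multiply left to right, reducing at each step:
  (c⁵) · c⁵ = c¹⁰
  (c¹⁰) · c⁴ = c¹⁴
  (c¹⁴) · c⁻⁴ = c¹⁰
  (c¹⁰) · c³ = c¹³
  (c¹³) · c³ = e

Answer: e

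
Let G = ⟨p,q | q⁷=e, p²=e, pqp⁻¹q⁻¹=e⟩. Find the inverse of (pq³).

The order of (pq³) is 14 (smallest k with (pq³)ᵏ = e), so (pq³)⁻¹ = (pq³)¹³ = pq⁴.
Check: (pq³) · (pq⁴) → (pq³) · p = q³;   (q³) · q⁴ = e, giving e as required.

Answer: pq⁴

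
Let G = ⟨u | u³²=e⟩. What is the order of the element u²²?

Compute successive powers until reaching e:
  (u²²)¹ = u²², (u²²)² = u¹², (u²²)³ = u², (u²²)⁴ = u²⁴, (u²²)⁵ = u¹⁴, (u²²)⁶ = u⁴, (u²²)⁷ = u²⁶, (u²²)⁸ = u¹⁶, (u²²)⁹ = u⁶, (u²²)¹⁰ = u²⁸, (u²²)¹¹ = u¹⁸, (u²²)¹² = u⁸, (u²²)¹³ = u³⁰, (u²²)¹⁴ = u²⁰, (u²²)¹⁵ = u¹⁰, (u²²)¹⁶ = e.
The smallest positive k with (u²²)ᵏ = e is 16.

Answer: 16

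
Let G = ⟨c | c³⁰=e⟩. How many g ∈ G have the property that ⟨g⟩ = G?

G is cyclic of order 30. An element generates G iff its order is 30, and a cyclic group of order 30 has exactly φ(30) = 8 such elements.

Answer: 8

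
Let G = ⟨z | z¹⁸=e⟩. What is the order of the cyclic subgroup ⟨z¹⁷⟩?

|⟨z¹⁷⟩| equals the order of z¹⁷. Compute successive powers until reaching e:
  (z¹⁷)¹ = z¹⁷, (z¹⁷)² = z¹⁶, (z¹⁷)³ = z¹⁵, (z¹⁷)⁴ = z¹⁴, (z¹⁷)⁵ = z¹³, (z¹⁷)⁶ = z¹², (z¹⁷)⁷ = z¹¹, (z¹⁷)⁸ = z¹⁰, (z¹⁷)⁹ = z⁹, (z¹⁷)¹⁰ = z⁸, (z¹⁷)¹¹ = z⁷, (z¹⁷)¹² = z⁶, (z¹⁷)¹³ = z⁵, (z¹⁷)¹⁴ = z⁴, (z¹⁷)¹⁵ = z³, (z¹⁷)¹⁶ = z², (z¹⁷)¹⁷ = z, (z¹⁷)¹⁸ = e.
The smallest positive k with (z¹⁷)ᵏ = e is 18, so |⟨z¹⁷⟩| = 18.

Answer: 18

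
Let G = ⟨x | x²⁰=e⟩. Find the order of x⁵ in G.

Compute successive powers until reaching e:
  (x⁵)¹ = x⁵, (x⁵)² = x¹⁰, (x⁵)³ = x¹⁵, (x⁵)⁴ = e.
The smallest positive k with (x⁵)ᵏ = e is 4.

Answer: 4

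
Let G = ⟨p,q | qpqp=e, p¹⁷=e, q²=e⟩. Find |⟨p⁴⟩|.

|⟨p⁴⟩| equals the order of p⁴. Compute successive powers until reaching e:
  (p⁴)¹ = p⁴, (p⁴)² = p⁸, (p⁴)³ = p¹², (p⁴)⁴ = p¹⁶, (p⁴)⁵ = p³, (p⁴)⁶ = p⁷, (p⁴)⁷ = p¹¹, (p⁴)⁸ = p¹⁵, (p⁴)⁹ = p², (p⁴)¹⁰ = p⁶, (p⁴)¹¹ = p¹⁰, (p⁴)¹² = p¹⁴, (p⁴)¹³ = p, (p⁴)¹⁴ = p⁵, (p⁴)¹⁵ = p⁹, (p⁴)¹⁶ = p¹³, (p⁴)¹⁷ = e.
The smallest positive k with (p⁴)ᵏ = e is 17, so |⟨p⁴⟩| = 17.

Answer: 17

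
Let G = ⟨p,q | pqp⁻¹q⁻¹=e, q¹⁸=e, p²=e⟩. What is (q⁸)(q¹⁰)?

Compute (q⁸) · (q¹⁰) by multiplying left to right and reducing via the relations at each step:
  (q⁸) · q¹⁰ = e

Answer: e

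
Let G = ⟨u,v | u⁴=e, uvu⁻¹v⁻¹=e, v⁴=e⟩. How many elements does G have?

Enumerate words in the generators, reducing via the relations: the distinct elements are
  {e, u, v, uv, u², u³, v², v³, uv², uv³, u²v, u³v, u²v², u²v³, u³v², u³v³}.
No further products give new elements, so |G| = 16.

Answer: 16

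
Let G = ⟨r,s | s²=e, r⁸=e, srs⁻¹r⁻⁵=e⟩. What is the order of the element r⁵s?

Compute successive powers until reaching e:
  (r⁵s)¹ = r⁵s, (r⁵s)² = r⁶, (r⁵s)³ = r³s, (r⁵s)⁴ = r⁴, (r⁵s)⁵ = rs, (r⁵s)⁶ = r², (r⁵s)⁷ = r⁷s, (r⁵s)⁸ = e.
The smallest positive k with (r⁵s)ᵏ = e is 8.

Answer: 8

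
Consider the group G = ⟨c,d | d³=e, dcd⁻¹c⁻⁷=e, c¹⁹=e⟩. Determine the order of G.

Enumerate words in the generators, reducing via the relations: the distinct elements are
  {c, d, e, cd, c², c³, c⁴, c⁵, c⁶, c⁷, c⁸, c⁹, d², cd², c²d, c³d, c¹², c¹³, c¹¹, c¹⁰, c¹⁴, c¹⁵, c¹⁶, c¹⁷, c¹⁸, c⁴d, c⁵d, c⁶d, c⁷d, c⁸d, c⁹d, c²d², c³d², c¹²d, c¹³d, c¹¹d, c¹⁰d, c¹⁴d, c¹⁵d, c¹⁶d, c¹⁷d, c¹⁸d, c⁴d², c⁵d², c⁶d², c⁷d², c⁸d², c⁹d², c¹²d², c¹³d², c¹¹d², c¹⁰d², c¹⁴d², c¹⁵d², c¹⁶d², c¹⁷d², c¹⁸d²}.
No further products give new elements, so |G| = 57.

Answer: 57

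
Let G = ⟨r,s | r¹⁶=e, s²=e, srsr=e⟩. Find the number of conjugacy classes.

The conjugacy classes (representative and size) are:
  [e] (size 1), [r¹⁵] (size 2), [r²] (size 2), [r³] (size 2), [r¹²] (size 2), [r⁵] (size 2), [r⁶] (size 2), [r⁷] (size 2), [r⁸] (size 1), [r²s] (size 8), [r¹⁵s] (size 8).
Class equation: 1 + 2 + 2 + 2 + 2 + 2 + 2 + 2 + 1 + 8 + 8 = 32 = |G|. So G has 11 conjugacy classes.

Answer: 11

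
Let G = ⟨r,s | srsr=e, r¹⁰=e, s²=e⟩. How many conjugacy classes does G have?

The conjugacy classes (representative and size) are:
  [e] (size 1), [r] (size 2), [r²] (size 2), [r³] (size 2), [r⁴] (size 2), [r⁵] (size 1), [r²s] (size 5), [r³s] (size 5).
Class equation: 1 + 2 + 2 + 2 + 2 + 1 + 5 + 5 = 20 = |G|. So G has 8 conjugacy classes.

Answer: 8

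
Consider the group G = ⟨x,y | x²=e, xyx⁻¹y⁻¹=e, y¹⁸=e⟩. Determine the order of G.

Enumerate words in the generators, reducing via the relations: the distinct elements are
  {e, x, y, xy, y², y³, y⁴, y⁵, y⁶, y⁷, y⁸, y⁹, xy², xy³, xy⁴, xy⁵, xy⁶, xy⁷, xy⁸, xy⁹, y¹², y¹³, y¹¹, y¹⁰, y¹⁴, y¹⁵, y¹⁶, y¹⁷, xy¹², xy¹³, xy¹¹, xy¹⁰, xy¹⁴, xy¹⁵, xy¹⁶, xy¹⁷}.
No further products give new elements, so |G| = 36.

Answer: 36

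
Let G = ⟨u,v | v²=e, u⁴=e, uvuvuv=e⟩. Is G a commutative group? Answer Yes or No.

u·v = uv but v·u = vu, so u·v ≠ v·u and G is not abelian.

Answer: No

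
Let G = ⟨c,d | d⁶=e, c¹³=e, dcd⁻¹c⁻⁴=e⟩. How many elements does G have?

Enumerate words in the generators, reducing via the relations: the distinct elements are
  {c, d, e, cd, c², c³, c⁴, c⁵, c⁶, c⁷, c⁸, c⁹, d², d³, d⁴, d⁵, cd², cd³, cd⁴, cd⁵, c²d, c³d, c¹², c¹¹, c¹⁰, c⁴d, c⁵d, c⁶d, c⁷d, c⁸d, c⁹d, c²d², c²d³, c²d⁴, c²d⁵, c³d², c³d³, c³d⁴, c³d⁵, c¹²d, c¹¹d, c¹⁰d, c⁴d², c⁴d³, c⁴d⁴, c⁴d⁵, c⁵d², c⁵d³, c⁵d⁴, c⁵d⁵, c⁶d², c⁶d³, c⁶d⁴, c⁶d⁵, c⁷d², c⁷d³, c⁷d⁴, c⁷d⁵, c⁸d², c⁸d³, c⁸d⁴, c⁸d⁵, c⁹d², c⁹d³, c⁹d⁴, c⁹d⁵, c¹²d², c¹²d³, c¹²d⁴, c¹²d⁵, c¹¹d², c¹¹d³, c¹¹d⁴, c¹¹d⁵, c¹⁰d², c¹⁰d³, c¹⁰d⁴, c¹⁰d⁵}.
No further products give new elements, so |G| = 78.

Answer: 78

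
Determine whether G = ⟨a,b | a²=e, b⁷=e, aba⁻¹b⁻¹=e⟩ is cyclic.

|G| = 14. The element ab has order 14 (its powers give 14 distinct elements), so ⟨ab⟩ = G and G is cyclic.

Answer: Yes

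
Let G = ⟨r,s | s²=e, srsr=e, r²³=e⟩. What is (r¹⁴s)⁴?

Compute successive powers of (r¹⁴s), reducing at each step:
  (r¹⁴s)²: (r¹⁴s) · r¹⁴ = s;   s · s = e
  (r¹⁴s)³: e · r¹⁴ = r¹⁴;   (r¹⁴) · s = r¹⁴s
  (r¹⁴s)⁴: (r¹⁴s) · r¹⁴ = s;   s · s = e

Answer: e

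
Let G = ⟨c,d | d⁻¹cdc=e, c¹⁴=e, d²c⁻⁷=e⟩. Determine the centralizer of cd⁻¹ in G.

⟨cd⁻¹⟩ ⊆ C_G(cd⁻¹) since powers of cd⁻¹ commute with cd⁻¹; so |C_G(cd⁻¹)| ≥ |⟨cd⁻¹⟩| = 4.
By orbit–stabilizer, |C_G(cd⁻¹)| = |G| / |conj. class of cd⁻¹| = 28 / 7 = 4.
The 4 elements commuting with cd⁻¹ are {e, c⁷, cd, cd⁻¹}.

Answer: {e, c⁷, cd, cd⁻¹}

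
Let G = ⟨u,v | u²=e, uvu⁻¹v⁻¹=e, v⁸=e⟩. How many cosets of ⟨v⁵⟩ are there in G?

First find ord(v⁵) by computing successive powers:
  (v⁵)¹ = v⁵, (v⁵)² = v², (v⁵)³ = v⁷, (v⁵)⁴ = v⁴, (v⁵)⁵ = v, (v⁵)⁶ = v⁶, (v⁵)⁷ = v³, (v⁵)⁸ = e.
So |⟨v⁵⟩| = ord(v⁵) = 8. With |G| = 16, by Lagrange [G : ⟨v⁵⟩] = 16/8 = 2.

Answer: 2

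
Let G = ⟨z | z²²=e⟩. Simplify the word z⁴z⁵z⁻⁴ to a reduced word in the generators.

Multiply left to right, reducing at each step:
  (z⁴) · z⁵ = z⁹
  (z⁹) · z⁻⁴ = z⁵

Answer: z⁵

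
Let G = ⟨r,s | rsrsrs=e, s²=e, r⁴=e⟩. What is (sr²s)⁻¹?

The order of (sr²s) is 2 (smallest k with (sr²s)ᵏ = e), so (sr²s)⁻¹ = (sr²s)¹ = sr²s.
Check: (sr²s) · (sr²s) → (sr²s) · s = sr²;   (sr²) · r² = s;   s · s = e, giving e as required.

Answer: sr²s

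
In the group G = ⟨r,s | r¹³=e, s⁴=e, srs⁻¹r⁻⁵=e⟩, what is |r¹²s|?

Compute successive powers until reaching e:
  (r¹²s)¹ = r¹²s, (r¹²s)² = r⁷s², (r¹²s)³ = r⁸s³, (r¹²s)⁴ = e.
The smallest positive k with (r¹²s)ᵏ = e is 4.

Answer: 4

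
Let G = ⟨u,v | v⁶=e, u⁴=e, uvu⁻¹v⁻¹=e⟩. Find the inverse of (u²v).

The order of (u²v) is 6 (smallest k with (u²v)ᵏ = e), so (u²v)⁻¹ = (u²v)⁵ = u²v⁵.
Check: (u²v) · (u²v⁵) → (u²v) · u² = v;   v · v⁵ = e, giving e as required.

Answer: u²v⁵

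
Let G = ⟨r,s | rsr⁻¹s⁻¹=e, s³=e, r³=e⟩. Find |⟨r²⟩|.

|⟨r²⟩| equals the order of r². Compute successive powers until reaching e:
  (r²)¹ = r², (r²)² = r, (r²)³ = e.
The smallest positive k with (r²)ᵏ = e is 3, so |⟨r²⟩| = 3.

Answer: 3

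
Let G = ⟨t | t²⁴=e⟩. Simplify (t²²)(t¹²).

Compute (t²²) · (t¹²) by multiplying left to right and reducing via the relations at each step:
  (t²²) · t¹² = t¹⁰

Answer: t¹⁰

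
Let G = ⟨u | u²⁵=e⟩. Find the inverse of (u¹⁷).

The order of (u¹⁷) is 25 (smallest k with (u¹⁷)ᵏ = e), so (u¹⁷)⁻¹ = (u¹⁷)²⁴ = u⁸.
Check: (u¹⁷) · (u⁸) → (u¹⁷) · u⁸ = e, giving e as required.

Answer: u⁸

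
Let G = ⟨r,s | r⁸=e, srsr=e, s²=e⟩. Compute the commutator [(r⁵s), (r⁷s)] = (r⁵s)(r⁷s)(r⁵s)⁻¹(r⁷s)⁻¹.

[(r⁵s), (r⁷s)] = (r⁵s)·(r⁷s)·(r⁵s)⁻¹·(r⁷s)⁻¹.
  (r⁵s) · (r⁷s) = r⁶
  (r⁶) · (r⁵s) = r³s
  (r³s) · (r⁷s) = r⁴

Answer: r⁴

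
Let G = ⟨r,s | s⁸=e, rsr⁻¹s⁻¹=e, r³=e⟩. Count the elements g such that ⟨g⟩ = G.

G is cyclic of order 24. An element generates G iff its order is 24, and a cyclic group of order 24 has exactly φ(24) = 8 such elements.

Answer: 8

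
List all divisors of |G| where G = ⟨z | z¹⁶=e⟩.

|G| = 16 = 2⁴. By Lagrange's theorem the order of any subgroup divides 16; the divisors of 16 are 1, 2, 4, 8, 16.

Answer: 1, 2, 4, 8, 16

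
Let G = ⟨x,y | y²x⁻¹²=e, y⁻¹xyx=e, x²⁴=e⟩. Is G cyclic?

Every cyclic group is abelian. But x·y = xy while y·x = x¹¹y⁻¹, so x·y ≠ y·x and G is not abelian. Hence G is not cyclic.

Answer: No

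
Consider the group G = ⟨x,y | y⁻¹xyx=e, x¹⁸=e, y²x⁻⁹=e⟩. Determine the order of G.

Enumerate words in the generators, reducing via the relations: the distinct elements are
  {e, x, y, xy, x², x³, x⁴, x⁵, x⁶, x⁷, x⁸, x⁹, x²y, x³y, x¹², x¹³, x¹¹, x¹⁰, x¹⁴, x¹⁵, x¹⁶, x¹⁷, x⁴y, x⁵y, x⁶y, x⁷y, x⁸y, y⁻¹, xy⁻¹, x²y⁻¹, x³y⁻¹, x⁴y⁻¹, x⁵y⁻¹, x⁶y⁻¹, x⁷y⁻¹, x⁸y⁻¹}.
No further products give new elements, so |G| = 36.

Answer: 36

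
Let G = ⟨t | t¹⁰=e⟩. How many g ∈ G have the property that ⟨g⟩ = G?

G is cyclic of order 10. An element generates G iff its order is 10, and a cyclic group of order 10 has exactly φ(10) = 4 such elements.

Answer: 4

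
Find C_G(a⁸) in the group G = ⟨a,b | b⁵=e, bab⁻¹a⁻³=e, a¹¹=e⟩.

⟨a⁸⟩ ⊆ C_G(a⁸) since powers of a⁸ commute with a⁸; so |C_G(a⁸)| ≥ |⟨a⁸⟩| = 11.
By orbit–stabilizer, |C_G(a⁸)| = |G| / |conj. class of a⁸| = 55 / 5 = 11.
The 11 elements commuting with a⁸ are {e, a, a², a³, a⁴, a⁵, a⁶, a⁷, a⁸, a⁹, a¹⁰}.

Answer: {e, a, a², a³, a⁴, a⁵, a⁶, a⁷, a⁸, a⁹, a¹⁰}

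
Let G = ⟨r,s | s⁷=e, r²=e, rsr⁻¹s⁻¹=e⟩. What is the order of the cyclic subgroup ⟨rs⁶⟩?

|⟨rs⁶⟩| equals the order of rs⁶. Compute successive powers until reaching e:
  (rs⁶)¹ = rs⁶, (rs⁶)² = s⁵, (rs⁶)³ = rs⁴, (rs⁶)⁴ = s³, (rs⁶)⁵ = rs², (rs⁶)⁶ = s, (rs⁶)⁷ = r, (rs⁶)⁸ = s⁶, (rs⁶)⁹ = rs⁵, (rs⁶)¹⁰ = s⁴, (rs⁶)¹¹ = rs³, (rs⁶)¹² = s², (rs⁶)¹³ = rs, (rs⁶)¹⁴ = e.
The smallest positive k with (rs⁶)ᵏ = e is 14, so |⟨rs⁶⟩| = 14.

Answer: 14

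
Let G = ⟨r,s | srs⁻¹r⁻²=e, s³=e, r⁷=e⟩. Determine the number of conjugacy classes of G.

The conjugacy classes (representative and size) are:
  [e] (size 1), [r²] (size 3), [r⁵] (size 3), [s] (size 7), [s²] (size 7).
Class equation: 1 + 3 + 3 + 7 + 7 = 21 = |G|. So G has 5 conjugacy classes.

Answer: 5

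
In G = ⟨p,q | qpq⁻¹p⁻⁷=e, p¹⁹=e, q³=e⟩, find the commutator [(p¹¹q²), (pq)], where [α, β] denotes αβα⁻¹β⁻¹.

[(p¹¹q²), (pq)] = (p¹¹q²)·(pq)·(p¹¹q²)⁻¹·(pq)⁻¹.
  (p¹¹q²) · (pq) = p³
  (p³) · (p¹⁸q) = p²q
  (p²q) · (p⁸q²) = p

Answer: p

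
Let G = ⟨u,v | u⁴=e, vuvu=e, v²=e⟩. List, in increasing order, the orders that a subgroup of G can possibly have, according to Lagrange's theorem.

|G| = 8 = 2³. By Lagrange's theorem the order of any subgroup divides 8; the divisors of 8 are 1, 2, 4, 8.

Answer: 1, 2, 4, 8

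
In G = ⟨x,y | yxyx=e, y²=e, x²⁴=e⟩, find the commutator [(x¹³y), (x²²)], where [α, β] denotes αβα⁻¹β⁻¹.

[(x¹³y), (x²²)] = (x¹³y)·(x²²)·(x¹³y)⁻¹·(x²²)⁻¹.
  (x¹³y) · (x²²) = x¹⁵y
  (x¹⁵y) · (x¹³y) = x²
  (x²) · (x²) = x⁴

Answer: x⁴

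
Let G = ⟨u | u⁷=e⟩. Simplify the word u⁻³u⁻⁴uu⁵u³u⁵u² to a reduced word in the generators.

Multiply left to right, reducing at each step:
  (u⁴) · u⁻⁴ = e
  e · u = u
  u · u⁵ = u⁶
  (u⁶) · u³ = u²
  (u²) · u⁵ = e
  e · u² = u²

Answer: u²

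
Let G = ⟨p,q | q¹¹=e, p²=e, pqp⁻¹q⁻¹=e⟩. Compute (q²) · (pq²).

Compute (q²) · (pq²) by multiplying left to right and reducing via the relations at each step:
  (q²) · p = pq²
  (pq²) · q² = pq⁴

Answer: pq⁴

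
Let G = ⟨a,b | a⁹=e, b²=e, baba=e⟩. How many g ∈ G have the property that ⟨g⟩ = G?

⟨g⟩ = G would require ord(g) = |G| = 18, but the maximum element order in G is 9 < 18. So G is not cyclic and no single element generates it: the count is 0.

Answer: 0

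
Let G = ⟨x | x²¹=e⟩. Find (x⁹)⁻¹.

The order of (x⁹) is 7 (smallest k with (x⁹)ᵏ = e), so (x⁹)⁻¹ = (x⁹)⁶ = x¹².
Check: (x⁹) · (x¹²) → (x⁹) · x¹² = e, giving e as required.

Answer: x¹²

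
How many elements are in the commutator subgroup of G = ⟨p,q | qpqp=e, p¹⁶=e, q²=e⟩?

G' = [G, G] is generated by all commutators. The generator-pair commutators are: [p, q] = p².
The subgroup they normally generate is {e, p², p⁴, p⁶, p⁸, p¹⁰, p¹², p¹⁴}, of order 8.
Check: |G/G'| = 32/8 = 4 is the order of the abelianisation.

Answer: 8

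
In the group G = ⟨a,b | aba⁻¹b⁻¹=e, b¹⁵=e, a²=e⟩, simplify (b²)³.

Compute successive powers of (b²), reducing at each step:
  (b²)²: (b²) · b² = b⁴
  (b²)³: (b⁴) · b² = b⁶

Answer: b⁶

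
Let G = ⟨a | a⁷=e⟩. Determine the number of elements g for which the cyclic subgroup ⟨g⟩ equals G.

G is cyclic of order 7. An element generates G iff its order is 7, and a cyclic group of order 7 has exactly φ(7) = 6 such elements.

Answer: 6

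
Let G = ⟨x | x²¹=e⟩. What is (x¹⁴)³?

Compute successive powers of (x¹⁴), reducing at each step:
  (x¹⁴)²: (x¹⁴) · x¹⁴ = x⁷
  (x¹⁴)³: (x⁷) · x¹⁴ = e

Answer: e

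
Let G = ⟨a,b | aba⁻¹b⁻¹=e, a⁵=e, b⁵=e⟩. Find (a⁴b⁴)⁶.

Compute successive powers of (a⁴b⁴), reducing at each step:
  (a⁴b⁴)²: (a⁴b⁴) · a⁴ = a³b⁴;   (a³b⁴) · b⁴ = a³b³
  (a⁴b⁴)³: (a³b³) · a⁴ = a²b³;   (a²b³) · b⁴ = a²b²
  (a⁴b⁴)⁴: (a²b²) · a⁴ = ab²;   (ab²) · b⁴ = ab
  (a⁴b⁴)⁵: (ab) · a⁴ = b;   b · b⁴ = e
  (a⁴b⁴)⁶: e · a⁴ = a⁴;   (a⁴) · b⁴ = a⁴b⁴

Answer: a⁴b⁴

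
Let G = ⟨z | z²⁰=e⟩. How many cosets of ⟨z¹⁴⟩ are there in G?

First find ord(z¹⁴) by computing successive powers:
  (z¹⁴)¹ = z¹⁴, (z¹⁴)² = z⁸, (z¹⁴)³ = z², (z¹⁴)⁴ = z¹⁶, (z¹⁴)⁵ = z¹⁰, (z¹⁴)⁶ = z⁴, (z¹⁴)⁷ = z¹⁸, (z¹⁴)⁸ = z¹², (z¹⁴)⁹ = z⁶, (z¹⁴)¹⁰ = e.
So |⟨z¹⁴⟩| = ord(z¹⁴) = 10. With |G| = 20, by Lagrange [G : ⟨z¹⁴⟩] = 20/10 = 2.

Answer: 2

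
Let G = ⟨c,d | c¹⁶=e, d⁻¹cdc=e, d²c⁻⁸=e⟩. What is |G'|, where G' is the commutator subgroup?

G' = [G, G] is generated by all commutators. The generator-pair commutators are: [c, d] = c².
The subgroup they normally generate is {e, c², c⁴, c⁶, c⁸, c¹⁰, c¹², c¹⁴}, of order 8.
Check: |G/G'| = 32/8 = 4 is the order of the abelianisation.

Answer: 8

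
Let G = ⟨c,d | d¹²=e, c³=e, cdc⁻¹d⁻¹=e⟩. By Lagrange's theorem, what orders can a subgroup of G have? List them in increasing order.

|G| = 36 = 2² · 3². By Lagrange's theorem the order of any subgroup divides 36; the divisors of 36 are 1, 2, 3, 4, 6, 9, 12, 18, 36.

Answer: 1, 2, 3, 4, 6, 9, 12, 18, 36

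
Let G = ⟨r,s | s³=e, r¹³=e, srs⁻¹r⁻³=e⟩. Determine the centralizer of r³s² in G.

⟨r³s²⟩ ⊆ C_G(r³s²) since powers of r³s² commute with r³s²; so |C_G(r³s²)| ≥ |⟨r³s²⟩| = 3.
By orbit–stabilizer, |C_G(r³s²)| = |G| / |conj. class of r³s²| = 39 / 13 = 3.
The 3 elements commuting with r³s² are {e, r⁴s, r³s²}.

Answer: {e, r⁴s, r³s²}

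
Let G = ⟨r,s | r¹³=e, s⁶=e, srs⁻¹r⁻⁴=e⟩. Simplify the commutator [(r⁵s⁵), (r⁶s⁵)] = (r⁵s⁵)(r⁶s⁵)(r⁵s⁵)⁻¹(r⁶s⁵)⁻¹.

[(r⁵s⁵), (r⁶s⁵)] = (r⁵s⁵)·(r⁶s⁵)·(r⁵s⁵)⁻¹·(r⁶s⁵)⁻¹.
  (r⁵s⁵) · (r⁶s⁵) = s⁴
  (s⁴) · (r⁶s) = r²s⁵
  (r²s⁵) · (r²s) = r⁹

Answer: r⁹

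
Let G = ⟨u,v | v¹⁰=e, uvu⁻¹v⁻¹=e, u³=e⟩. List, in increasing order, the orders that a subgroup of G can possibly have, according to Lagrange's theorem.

|G| = 30 = 2 · 3 · 5. By Lagrange's theorem the order of any subgroup divides 30; the divisors of 30 are 1, 2, 3, 5, 6, 10, 15, 30.

Answer: 1, 2, 3, 5, 6, 10, 15, 30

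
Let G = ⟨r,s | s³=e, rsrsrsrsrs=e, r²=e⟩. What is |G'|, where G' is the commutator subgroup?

G' = [G, G] is generated by all commutators. The generator-pair commutators are: [r, s] = rsrs².
The subgroup they normally generate is {e, r, s, s², rs, rsr, rsrs, rsrsr, s²rs²r, s²rs², s²r, rs², sr, srs, srsr, rs²rs²r, rs²rs², rs²r, s²rs, s²rsr, s²rsrs, srs²rs², srs²r, srs², rsrs², rs²rs, rs²rsr, rs²rsrs, rsrs²rs², rsrs²r, s²rs²rs, rsrs²rs, rsrs²rsr, rsrs²rsrs, s²rs²rsrs², s²rs²rsr, s²rs²rsrs, s²rsrs²rs², s²rsrs²r, s²rsrs², srsrs², srs²rs, srs²rsr, srs²rsrs, srsrs²rs², srsrs²r, srsrs²rs, rs²rsrs²rs², rs²rsrs²r, rs²rsrs², s²rsrs²rs, s²rsrs²rsr, srs²rsrs²r, srs²rsrs², rs²rsrs²rs, rs²rsrs²rsr, rsrs²rsrs²r, rsrs²rsrs², rsrs²rsrs²rs, srs²rsrs²rs}, of order 60.
Check: |G/G'| = 60/60 = 1 is the order of the abelianisation.

Answer: 60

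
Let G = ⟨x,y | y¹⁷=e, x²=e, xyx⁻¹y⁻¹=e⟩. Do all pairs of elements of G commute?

Each pair of generators commutes: x·y = xy = y·x. Since the generators pairwise commute, every element of G commutes with every other, so G is abelian.

Answer: Yes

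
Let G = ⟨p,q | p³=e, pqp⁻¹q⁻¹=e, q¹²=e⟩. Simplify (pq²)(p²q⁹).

Compute (pq²) · (p²q⁹) by multiplying left to right and reducing via the relations at each step:
  (pq²) · p² = q²
  (q²) · q⁹ = q¹¹

Answer: q¹¹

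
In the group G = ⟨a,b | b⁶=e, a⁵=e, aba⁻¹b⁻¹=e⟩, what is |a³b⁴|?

Compute successive powers until reaching e:
  (a³b⁴)¹ = a³b⁴, (a³b⁴)² = ab², (a³b⁴)³ = a⁴, (a³b⁴)⁴ = a²b⁴, (a³b⁴)⁵ = b², (a³b⁴)⁶ = a³, (a³b⁴)⁷ = ab⁴, (a³b⁴)⁸ = a⁴b², (a³b⁴)⁹ = a², (a³b⁴)¹⁰ = b⁴, (a³b⁴)¹¹ = a³b², (a³b⁴)¹² = a, (a³b⁴)¹³ = a⁴b⁴, (a³b⁴)¹⁴ = a²b², (a³b⁴)¹⁵ = e.
The smallest positive k with (a³b⁴)ᵏ = e is 15.

Answer: 15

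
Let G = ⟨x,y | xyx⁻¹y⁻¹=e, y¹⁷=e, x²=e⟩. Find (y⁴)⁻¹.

The order of (y⁴) is 17 (smallest k with (y⁴)ᵏ = e), so (y⁴)⁻¹ = (y⁴)¹⁶ = y¹³.
Check: (y⁴) · (y¹³) → (y⁴) · y¹³ = e, giving e as required.

Answer: y¹³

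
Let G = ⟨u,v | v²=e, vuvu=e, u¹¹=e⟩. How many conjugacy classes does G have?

The conjugacy classes (representative and size) are:
  [e] (size 1), [u¹⁰] (size 2), [u²] (size 2), [u³] (size 2), [u⁷] (size 2), [u⁶] (size 2), [u²v] (size 11).
Class equation: 1 + 2 + 2 + 2 + 2 + 2 + 11 = 22 = |G|. So G has 7 conjugacy classes.

Answer: 7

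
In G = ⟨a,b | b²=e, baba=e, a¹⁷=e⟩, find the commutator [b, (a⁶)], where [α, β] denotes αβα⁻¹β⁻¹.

[b, (a⁶)] = b·(a⁶)·b⁻¹·(a⁶)⁻¹.
  b · (a⁶) = a¹¹b
  (a¹¹b) · b = a¹¹
  (a¹¹) · (a¹¹) = a⁵

Answer: a⁵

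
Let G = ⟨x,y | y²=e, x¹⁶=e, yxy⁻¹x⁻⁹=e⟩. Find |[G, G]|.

G' = [G, G] is generated by all commutators. The generator-pair commutators are: [x, y] = x⁸.
The subgroup they normally generate is {e, x⁸}, of order 2.
Check: |G/G'| = 32/2 = 16 is the order of the abelianisation.

Answer: 2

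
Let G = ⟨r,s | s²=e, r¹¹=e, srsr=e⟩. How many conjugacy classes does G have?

The conjugacy classes (representative and size) are:
  [e] (size 1), [r¹⁰] (size 2), [r²] (size 2), [r³] (size 2), [r⁷] (size 2), [r⁶] (size 2), [r²s] (size 11).
Class equation: 1 + 2 + 2 + 2 + 2 + 2 + 11 = 22 = |G|. So G has 7 conjugacy classes.

Answer: 7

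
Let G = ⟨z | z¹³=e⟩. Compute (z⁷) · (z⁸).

Compute (z⁷) · (z⁸) by multiplying left to right and reducing via the relations at each step:
  (z⁷) · z⁸ = z²

Answer: z²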